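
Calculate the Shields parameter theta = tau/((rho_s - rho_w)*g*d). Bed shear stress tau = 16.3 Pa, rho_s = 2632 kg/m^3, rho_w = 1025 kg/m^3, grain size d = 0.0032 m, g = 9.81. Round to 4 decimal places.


theta = tau / ((rho_s - rho_w) * g * d)
rho_s - rho_w = 2632 - 1025 = 1607
Denominator = 1607 * 9.81 * 0.0032 = 50.446944
theta = 16.3 / 50.446944
theta = 0.3231

0.3231


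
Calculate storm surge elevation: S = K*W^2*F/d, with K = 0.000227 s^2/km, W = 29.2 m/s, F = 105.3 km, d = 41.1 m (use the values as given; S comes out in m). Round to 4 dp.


S = K * W^2 * F / d
W^2 = 29.2^2 = 852.64
S = 0.000227 * 852.64 * 105.3 / 41.1
Numerator = 0.000227 * 852.64 * 105.3 = 20.380739
S = 20.380739 / 41.1 = 0.4959 m

0.4959


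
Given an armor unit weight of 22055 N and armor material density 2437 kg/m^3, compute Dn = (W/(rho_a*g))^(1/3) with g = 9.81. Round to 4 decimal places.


V = W / (rho_a * g)
V = 22055 / (2437 * 9.81)
V = 22055 / 23906.97
V = 0.922534 m^3
Dn = V^(1/3) = 0.922534^(1/3)
Dn = 0.9735 m

0.9735


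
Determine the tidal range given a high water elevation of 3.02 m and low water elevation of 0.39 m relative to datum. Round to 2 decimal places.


Tidal range = High water - Low water
Tidal range = 3.02 - (0.39)
Tidal range = 2.63 m

2.63


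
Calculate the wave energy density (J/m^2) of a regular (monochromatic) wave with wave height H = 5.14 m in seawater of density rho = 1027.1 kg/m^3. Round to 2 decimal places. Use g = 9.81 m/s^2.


E = (1/8) * rho * g * H^2
E = (1/8) * 1027.1 * 9.81 * 5.14^2
E = 0.125 * 1027.1 * 9.81 * 26.4196
E = 33274.99 J/m^2

33274.99


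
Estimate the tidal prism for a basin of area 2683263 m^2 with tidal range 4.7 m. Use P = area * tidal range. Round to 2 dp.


Tidal prism = Area * Tidal range
P = 2683263 * 4.7
P = 12611336.10 m^3

12611336.10


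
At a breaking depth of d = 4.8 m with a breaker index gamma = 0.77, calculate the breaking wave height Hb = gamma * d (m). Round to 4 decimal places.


Hb = gamma * d
Hb = 0.77 * 4.8
Hb = 3.6960 m

3.6960


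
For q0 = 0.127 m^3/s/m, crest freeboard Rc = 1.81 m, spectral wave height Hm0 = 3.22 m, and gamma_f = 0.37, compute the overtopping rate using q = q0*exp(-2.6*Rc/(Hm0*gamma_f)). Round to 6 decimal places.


q = q0 * exp(-2.6 * Rc / (Hm0 * gamma_f))
Exponent = -2.6 * 1.81 / (3.22 * 0.37)
= -2.6 * 1.81 / 1.1914
= -3.949975
exp(-3.949975) = 0.019255
q = 0.127 * 0.019255
q = 0.002445 m^3/s/m

0.002445


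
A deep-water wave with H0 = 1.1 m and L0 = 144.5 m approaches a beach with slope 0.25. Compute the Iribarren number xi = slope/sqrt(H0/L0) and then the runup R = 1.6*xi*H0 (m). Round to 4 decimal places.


xi = slope / sqrt(H0/L0)
H0/L0 = 1.1/144.5 = 0.007612
sqrt(0.007612) = 0.087249
xi = 0.25 / 0.087249 = 2.865349
R = 1.6 * xi * H0 = 1.6 * 2.865349 * 1.1
R = 5.0430 m

5.0430


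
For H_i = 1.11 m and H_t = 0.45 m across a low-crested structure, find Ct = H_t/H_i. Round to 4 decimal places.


Ct = H_t / H_i
Ct = 0.45 / 1.11
Ct = 0.4054

0.4054


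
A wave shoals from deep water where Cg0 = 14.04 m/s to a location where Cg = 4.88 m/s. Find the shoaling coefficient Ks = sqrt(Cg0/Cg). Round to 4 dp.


Ks = sqrt(Cg0 / Cg)
Ks = sqrt(14.04 / 4.88)
Ks = sqrt(2.8770)
Ks = 1.6962

1.6962


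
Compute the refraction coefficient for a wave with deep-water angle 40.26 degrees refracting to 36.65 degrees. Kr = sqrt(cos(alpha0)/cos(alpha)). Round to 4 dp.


Kr = sqrt(cos(alpha0) / cos(alpha))
cos(40.26) = 0.763120
cos(36.65) = 0.802297
Kr = sqrt(0.763120 / 0.802297)
Kr = sqrt(0.951169)
Kr = 0.9753

0.9753


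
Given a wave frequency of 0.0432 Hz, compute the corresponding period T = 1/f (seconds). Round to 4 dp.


T = 1 / f
T = 1 / 0.0432
T = 23.1481 s

23.1481


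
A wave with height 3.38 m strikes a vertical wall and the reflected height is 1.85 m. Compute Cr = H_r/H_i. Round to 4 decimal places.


Cr = H_r / H_i
Cr = 1.85 / 3.38
Cr = 0.5473

0.5473


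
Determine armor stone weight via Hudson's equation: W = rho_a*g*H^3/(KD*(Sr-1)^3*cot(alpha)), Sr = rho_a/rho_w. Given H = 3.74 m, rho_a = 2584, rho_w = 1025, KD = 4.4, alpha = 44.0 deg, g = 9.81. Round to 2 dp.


Sr = rho_a / rho_w = 2584 / 1025 = 2.520976
(Sr - 1) = 1.520976
(Sr - 1)^3 = 3.518574
cot(44.0) = 1 / tan(44.0) = 1 / 0.965689 = 1.035530
Numerator = 2584 * 9.81 * 3.74^3 = 1326100.1473
Denominator = 4.4 * 3.518574 * 1.035530 = 16.031798
W = 1326100.1473 / 16.031798
W = 82716.87 N

82716.87


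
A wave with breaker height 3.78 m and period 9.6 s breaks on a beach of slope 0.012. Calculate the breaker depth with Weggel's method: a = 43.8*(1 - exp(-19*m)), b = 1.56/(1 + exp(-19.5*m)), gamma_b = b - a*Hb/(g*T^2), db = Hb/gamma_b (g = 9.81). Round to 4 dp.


a = 43.8 * (1 - exp(-19 * m))
exp(-19 * 0.012) = exp(-0.2280) = 0.796124
a = 43.8 * (1 - 0.796124) = 8.929757
b = 1.56 / (1 + exp(-19.5 * m))
exp(-19.5 * 0.012) = exp(-0.2340) = 0.791362
b = 1.56 / (1 + 0.791362) = 0.870846
Hb / (g * T^2) = 3.78 / (9.81 * 9.6^2) = 3.78 / 904.0896 = 0.00418100
gamma_b = b - a * Hb/(g*T^2) = 0.870846 - 8.929757 * 0.00418100 = 0.833511
db = Hb / gamma_b = 3.78 / 0.833511
db = 4.5350 m

4.5350


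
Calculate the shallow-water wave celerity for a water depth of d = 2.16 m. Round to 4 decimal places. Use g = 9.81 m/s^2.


Using the shallow-water approximation:
C = sqrt(g * d) = sqrt(9.81 * 2.16)
C = sqrt(21.1896)
C = 4.6032 m/s

4.6032


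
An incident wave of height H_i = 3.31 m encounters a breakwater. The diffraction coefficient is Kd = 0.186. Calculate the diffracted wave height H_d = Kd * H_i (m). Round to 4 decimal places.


H_d = Kd * H_i
H_d = 0.186 * 3.31
H_d = 0.6157 m

0.6157


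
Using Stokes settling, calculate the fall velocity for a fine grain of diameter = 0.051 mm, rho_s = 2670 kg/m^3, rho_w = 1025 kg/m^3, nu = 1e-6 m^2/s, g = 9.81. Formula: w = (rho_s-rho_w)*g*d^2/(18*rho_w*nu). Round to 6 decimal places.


w = (rho_s - rho_w) * g * d^2 / (18 * rho_w * nu)
d = 0.051 mm = 0.000051 m
rho_s - rho_w = 2670 - 1025 = 1645
Numerator = 1645 * 9.81 * (0.000051)^2 = 0.000041973507
Denominator = 18 * 1025 * 1e-6 = 0.018450
w = 0.002275 m/s

0.002275


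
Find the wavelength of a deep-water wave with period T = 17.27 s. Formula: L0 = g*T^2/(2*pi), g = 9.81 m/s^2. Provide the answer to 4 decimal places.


L0 = g * T^2 / (2 * pi)
L0 = 9.81 * 17.27^2 / (2 * pi)
L0 = 9.81 * 298.2529 / 6.28319
L0 = 2925.8609 / 6.28319
L0 = 465.6652 m

465.6652


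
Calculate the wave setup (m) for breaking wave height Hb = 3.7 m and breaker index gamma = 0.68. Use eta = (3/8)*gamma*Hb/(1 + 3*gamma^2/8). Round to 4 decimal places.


eta = (3/8) * gamma * Hb / (1 + 3*gamma^2/8)
Numerator = (3/8) * 0.68 * 3.7 = 0.943500
Denominator = 1 + 3*0.68^2/8 = 1 + 0.173400 = 1.173400
eta = 0.943500 / 1.173400
eta = 0.8041 m

0.8041


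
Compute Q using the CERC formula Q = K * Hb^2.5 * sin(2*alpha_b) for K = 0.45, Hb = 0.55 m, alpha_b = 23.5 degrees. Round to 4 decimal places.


Q = K * Hb^2.5 * sin(2 * alpha_b)
Hb^2.5 = 0.55^2.5 = 0.224340
sin(2 * 23.5) = sin(47.0) = 0.731354
Q = 0.45 * 0.224340 * 0.731354
Q = 0.0738 m^3/s

0.0738


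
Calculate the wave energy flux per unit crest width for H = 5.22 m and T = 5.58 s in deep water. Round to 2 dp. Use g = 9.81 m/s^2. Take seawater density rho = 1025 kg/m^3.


P = rho * g^2 * H^2 * T / (32 * pi)
P = 1025 * 9.81^2 * 5.22^2 * 5.58 / (32 * pi)
P = 1025 * 96.2361 * 27.2484 * 5.58 / 100.53096
P = 149189.15 W/m

149189.15


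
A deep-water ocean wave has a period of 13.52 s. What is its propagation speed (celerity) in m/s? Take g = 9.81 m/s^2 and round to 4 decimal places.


We use the deep-water celerity formula:
C = g * T / (2 * pi)
C = 9.81 * 13.52 / (2 * 3.14159...)
C = 132.631200 / 6.283185
C = 21.1089 m/s

21.1089


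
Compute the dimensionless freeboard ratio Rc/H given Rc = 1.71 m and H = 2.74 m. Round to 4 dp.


Relative freeboard = Rc / H
= 1.71 / 2.74
= 0.6241

0.6241


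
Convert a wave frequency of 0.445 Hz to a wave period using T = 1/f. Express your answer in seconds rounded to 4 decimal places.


T = 1 / f
T = 1 / 0.445
T = 2.2472 s

2.2472


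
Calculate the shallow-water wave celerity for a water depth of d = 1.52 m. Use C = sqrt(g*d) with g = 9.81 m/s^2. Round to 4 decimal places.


Using the shallow-water approximation:
C = sqrt(g * d) = sqrt(9.81 * 1.52)
C = sqrt(14.9112)
C = 3.8615 m/s

3.8615


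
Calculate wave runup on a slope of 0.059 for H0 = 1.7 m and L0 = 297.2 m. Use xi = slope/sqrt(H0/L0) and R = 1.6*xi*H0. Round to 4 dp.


xi = slope / sqrt(H0/L0)
H0/L0 = 1.7/297.2 = 0.005720
sqrt(0.005720) = 0.075631
xi = 0.059 / 0.075631 = 0.780103
R = 1.6 * xi * H0 = 1.6 * 0.780103 * 1.7
R = 2.1219 m

2.1219


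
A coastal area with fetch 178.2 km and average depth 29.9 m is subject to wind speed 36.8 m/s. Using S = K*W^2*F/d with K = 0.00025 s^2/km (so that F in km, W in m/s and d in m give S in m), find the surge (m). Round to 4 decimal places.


S = K * W^2 * F / d
W^2 = 36.8^2 = 1354.24
S = 0.00025 * 1354.24 * 178.2 / 29.9
Numerator = 0.00025 * 1354.24 * 178.2 = 60.331392
S = 60.331392 / 29.9 = 2.0178 m

2.0178


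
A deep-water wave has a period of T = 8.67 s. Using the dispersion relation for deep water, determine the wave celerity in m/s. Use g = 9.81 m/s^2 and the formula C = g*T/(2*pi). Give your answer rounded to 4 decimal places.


We use the deep-water celerity formula:
C = g * T / (2 * pi)
C = 9.81 * 8.67 / (2 * 3.14159...)
C = 85.052700 / 6.283185
C = 13.5366 m/s

13.5366


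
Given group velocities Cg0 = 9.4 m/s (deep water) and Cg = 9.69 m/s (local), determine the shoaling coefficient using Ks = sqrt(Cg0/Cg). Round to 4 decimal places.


Ks = sqrt(Cg0 / Cg)
Ks = sqrt(9.4 / 9.69)
Ks = sqrt(0.9701)
Ks = 0.9849

0.9849


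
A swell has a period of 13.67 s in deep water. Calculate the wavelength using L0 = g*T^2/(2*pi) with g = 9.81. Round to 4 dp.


L0 = g * T^2 / (2 * pi)
L0 = 9.81 * 13.67^2 / (2 * pi)
L0 = 9.81 * 186.8689 / 6.28319
L0 = 1833.1839 / 6.28319
L0 = 291.7603 m

291.7603


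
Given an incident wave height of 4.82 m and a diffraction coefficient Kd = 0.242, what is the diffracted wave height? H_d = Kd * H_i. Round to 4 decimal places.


H_d = Kd * H_i
H_d = 0.242 * 4.82
H_d = 1.1664 m

1.1664


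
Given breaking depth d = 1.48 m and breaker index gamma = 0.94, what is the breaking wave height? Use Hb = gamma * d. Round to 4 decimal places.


Hb = gamma * d
Hb = 0.94 * 1.48
Hb = 1.3912 m

1.3912


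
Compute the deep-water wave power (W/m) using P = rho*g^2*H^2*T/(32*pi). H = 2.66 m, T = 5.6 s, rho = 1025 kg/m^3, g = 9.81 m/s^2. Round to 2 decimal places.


P = rho * g^2 * H^2 * T / (32 * pi)
P = 1025 * 9.81^2 * 2.66^2 * 5.6 / (32 * pi)
P = 1025 * 96.2361 * 7.0756 * 5.6 / 100.53096
P = 38878.84 W/m

38878.84


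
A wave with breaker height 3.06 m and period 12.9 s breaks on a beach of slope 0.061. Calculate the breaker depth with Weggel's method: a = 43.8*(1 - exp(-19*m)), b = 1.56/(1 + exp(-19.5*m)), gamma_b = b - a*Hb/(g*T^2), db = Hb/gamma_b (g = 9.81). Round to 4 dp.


a = 43.8 * (1 - exp(-19 * m))
exp(-19 * 0.061) = exp(-1.1590) = 0.313800
a = 43.8 * (1 - 0.313800) = 30.055568
b = 1.56 / (1 + exp(-19.5 * m))
exp(-19.5 * 0.061) = exp(-1.1895) = 0.304373
b = 1.56 / (1 + 0.304373) = 1.195977
Hb / (g * T^2) = 3.06 / (9.81 * 12.9^2) = 3.06 / 1632.4821 = 0.00187445
gamma_b = b - a * Hb/(g*T^2) = 1.195977 - 30.055568 * 0.00187445 = 1.139639
db = Hb / gamma_b = 3.06 / 1.139639
db = 2.6851 m

2.6851


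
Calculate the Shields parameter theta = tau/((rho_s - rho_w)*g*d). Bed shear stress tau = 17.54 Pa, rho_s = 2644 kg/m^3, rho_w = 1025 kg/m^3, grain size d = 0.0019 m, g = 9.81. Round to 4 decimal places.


theta = tau / ((rho_s - rho_w) * g * d)
rho_s - rho_w = 2644 - 1025 = 1619
Denominator = 1619 * 9.81 * 0.0019 = 30.176541
theta = 17.54 / 30.176541
theta = 0.5812

0.5812


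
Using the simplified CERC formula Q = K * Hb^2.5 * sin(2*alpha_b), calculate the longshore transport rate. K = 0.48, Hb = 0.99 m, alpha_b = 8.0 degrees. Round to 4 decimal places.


Q = K * Hb^2.5 * sin(2 * alpha_b)
Hb^2.5 = 0.99^2.5 = 0.975187
sin(2 * 8.0) = sin(16.0) = 0.275637
Q = 0.48 * 0.975187 * 0.275637
Q = 0.1290 m^3/s

0.1290


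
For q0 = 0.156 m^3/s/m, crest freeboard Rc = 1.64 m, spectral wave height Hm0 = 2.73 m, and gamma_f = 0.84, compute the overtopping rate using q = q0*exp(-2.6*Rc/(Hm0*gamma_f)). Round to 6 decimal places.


q = q0 * exp(-2.6 * Rc / (Hm0 * gamma_f))
Exponent = -2.6 * 1.64 / (2.73 * 0.84)
= -2.6 * 1.64 / 2.2932
= -1.859410
exp(-1.859410) = 0.155764
q = 0.156 * 0.155764
q = 0.024299 m^3/s/m

0.024299


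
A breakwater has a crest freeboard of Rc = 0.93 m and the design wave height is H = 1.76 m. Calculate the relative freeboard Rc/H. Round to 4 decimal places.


Relative freeboard = Rc / H
= 0.93 / 1.76
= 0.5284

0.5284


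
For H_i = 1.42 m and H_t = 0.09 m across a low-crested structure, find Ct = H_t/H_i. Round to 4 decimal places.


Ct = H_t / H_i
Ct = 0.09 / 1.42
Ct = 0.0634

0.0634


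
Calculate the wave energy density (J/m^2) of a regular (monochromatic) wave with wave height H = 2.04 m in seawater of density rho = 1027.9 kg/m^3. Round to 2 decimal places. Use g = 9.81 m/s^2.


E = (1/8) * rho * g * H^2
E = (1/8) * 1027.9 * 9.81 * 2.04^2
E = 0.125 * 1027.9 * 9.81 * 4.1616
E = 5245.54 J/m^2

5245.54


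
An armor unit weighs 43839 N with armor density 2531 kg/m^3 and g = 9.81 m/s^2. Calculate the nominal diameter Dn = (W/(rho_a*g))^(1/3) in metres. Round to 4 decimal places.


V = W / (rho_a * g)
V = 43839 / (2531 * 9.81)
V = 43839 / 24829.11
V = 1.765629 m^3
Dn = V^(1/3) = 1.765629^(1/3)
Dn = 1.2086 m

1.2086


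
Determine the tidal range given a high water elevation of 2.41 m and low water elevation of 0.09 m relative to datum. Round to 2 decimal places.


Tidal range = High water - Low water
Tidal range = 2.41 - (0.09)
Tidal range = 2.32 m

2.32


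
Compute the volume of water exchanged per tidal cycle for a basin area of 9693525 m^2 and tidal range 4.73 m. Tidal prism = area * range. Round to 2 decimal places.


Tidal prism = Area * Tidal range
P = 9693525 * 4.73
P = 45850373.25 m^3

45850373.25


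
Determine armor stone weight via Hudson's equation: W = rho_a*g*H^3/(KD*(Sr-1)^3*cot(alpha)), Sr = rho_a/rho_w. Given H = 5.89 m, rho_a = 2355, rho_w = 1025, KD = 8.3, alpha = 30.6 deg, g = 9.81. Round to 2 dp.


Sr = rho_a / rho_w = 2355 / 1025 = 2.297561
(Sr - 1) = 1.297561
(Sr - 1)^3 = 2.184657
cot(30.6) = 1 / tan(30.6) = 1 / 0.591398 = 1.690908
Numerator = 2355 * 9.81 * 5.89^3 = 4720693.4919
Denominator = 8.3 * 2.184657 * 1.690908 = 30.660647
W = 4720693.4919 / 30.660647
W = 153965.88 N

153965.88


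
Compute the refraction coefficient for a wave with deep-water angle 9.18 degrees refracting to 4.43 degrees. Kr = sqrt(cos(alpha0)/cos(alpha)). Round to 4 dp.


Kr = sqrt(cos(alpha0) / cos(alpha))
cos(9.18) = 0.987192
cos(4.43) = 0.997012
Kr = sqrt(0.987192 / 0.997012)
Kr = sqrt(0.990150)
Kr = 0.9951

0.9951


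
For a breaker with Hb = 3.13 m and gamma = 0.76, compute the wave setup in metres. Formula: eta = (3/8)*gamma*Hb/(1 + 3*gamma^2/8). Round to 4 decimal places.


eta = (3/8) * gamma * Hb / (1 + 3*gamma^2/8)
Numerator = (3/8) * 0.76 * 3.13 = 0.892050
Denominator = 1 + 3*0.76^2/8 = 1 + 0.216600 = 1.216600
eta = 0.892050 / 1.216600
eta = 0.7332 m

0.7332


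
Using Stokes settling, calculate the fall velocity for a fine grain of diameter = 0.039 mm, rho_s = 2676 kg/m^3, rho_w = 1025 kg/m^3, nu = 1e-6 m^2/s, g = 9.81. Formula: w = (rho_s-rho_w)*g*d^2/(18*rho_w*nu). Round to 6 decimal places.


w = (rho_s - rho_w) * g * d^2 / (18 * rho_w * nu)
d = 0.039 mm = 0.000039 m
rho_s - rho_w = 2676 - 1025 = 1651
Numerator = 1651 * 9.81 * (0.000039)^2 = 0.000024634588
Denominator = 18 * 1025 * 1e-6 = 0.018450
w = 0.001335 m/s

0.001335


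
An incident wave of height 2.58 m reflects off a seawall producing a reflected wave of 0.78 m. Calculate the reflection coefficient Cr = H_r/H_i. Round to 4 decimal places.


Cr = H_r / H_i
Cr = 0.78 / 2.58
Cr = 0.3023

0.3023


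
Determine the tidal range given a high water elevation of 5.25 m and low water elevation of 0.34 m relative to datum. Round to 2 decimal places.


Tidal range = High water - Low water
Tidal range = 5.25 - (0.34)
Tidal range = 4.91 m

4.91


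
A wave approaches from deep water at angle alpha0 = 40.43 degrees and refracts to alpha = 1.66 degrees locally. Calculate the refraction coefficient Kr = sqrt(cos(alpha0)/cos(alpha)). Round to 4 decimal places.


Kr = sqrt(cos(alpha0) / cos(alpha))
cos(40.43) = 0.761199
cos(1.66) = 0.999580
Kr = sqrt(0.761199 / 0.999580)
Kr = sqrt(0.761518)
Kr = 0.8727

0.8727


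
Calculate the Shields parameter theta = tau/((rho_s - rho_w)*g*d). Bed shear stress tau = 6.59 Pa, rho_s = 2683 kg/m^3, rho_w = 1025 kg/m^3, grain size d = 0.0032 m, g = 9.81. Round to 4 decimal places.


theta = tau / ((rho_s - rho_w) * g * d)
rho_s - rho_w = 2683 - 1025 = 1658
Denominator = 1658 * 9.81 * 0.0032 = 52.047936
theta = 6.59 / 52.047936
theta = 0.1266

0.1266


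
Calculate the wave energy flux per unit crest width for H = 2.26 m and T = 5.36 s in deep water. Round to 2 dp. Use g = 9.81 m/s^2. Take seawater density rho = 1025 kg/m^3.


P = rho * g^2 * H^2 * T / (32 * pi)
P = 1025 * 9.81^2 * 2.26^2 * 5.36 / (32 * pi)
P = 1025 * 96.2361 * 5.1076 * 5.36 / 100.53096
P = 26862.33 W/m

26862.33


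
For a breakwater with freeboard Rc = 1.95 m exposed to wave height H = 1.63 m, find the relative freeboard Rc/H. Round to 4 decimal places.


Relative freeboard = Rc / H
= 1.95 / 1.63
= 1.1963

1.1963


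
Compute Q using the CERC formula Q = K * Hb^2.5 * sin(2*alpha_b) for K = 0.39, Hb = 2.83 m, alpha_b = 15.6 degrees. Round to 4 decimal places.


Q = K * Hb^2.5 * sin(2 * alpha_b)
Hb^2.5 = 2.83^2.5 = 13.473055
sin(2 * 15.6) = sin(31.2) = 0.518027
Q = 0.39 * 13.473055 * 0.518027
Q = 2.7220 m^3/s

2.7220


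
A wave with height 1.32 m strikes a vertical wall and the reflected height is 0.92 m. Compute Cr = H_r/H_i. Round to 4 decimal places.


Cr = H_r / H_i
Cr = 0.92 / 1.32
Cr = 0.6970

0.6970


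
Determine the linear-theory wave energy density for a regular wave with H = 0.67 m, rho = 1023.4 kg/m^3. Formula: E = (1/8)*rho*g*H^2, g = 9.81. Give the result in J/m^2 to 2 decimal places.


E = (1/8) * rho * g * H^2
E = (1/8) * 1023.4 * 9.81 * 0.67^2
E = 0.125 * 1023.4 * 9.81 * 0.4489
E = 563.34 J/m^2

563.34


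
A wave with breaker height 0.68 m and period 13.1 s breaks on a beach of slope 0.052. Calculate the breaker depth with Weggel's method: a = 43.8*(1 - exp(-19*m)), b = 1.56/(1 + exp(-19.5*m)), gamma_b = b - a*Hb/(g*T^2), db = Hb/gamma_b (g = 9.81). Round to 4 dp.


a = 43.8 * (1 - exp(-19 * m))
exp(-19 * 0.052) = exp(-0.9880) = 0.372321
a = 43.8 * (1 - 0.372321) = 27.492358
b = 1.56 / (1 + exp(-19.5 * m))
exp(-19.5 * 0.052) = exp(-1.0140) = 0.362765
b = 1.56 / (1 + 0.362765) = 1.144731
Hb / (g * T^2) = 0.68 / (9.81 * 13.1^2) = 0.68 / 1683.4941 = 0.00040392
gamma_b = b - a * Hb/(g*T^2) = 1.144731 - 27.492358 * 0.00040392 = 1.133627
db = Hb / gamma_b = 0.68 / 1.133627
db = 0.5998 m

0.5998


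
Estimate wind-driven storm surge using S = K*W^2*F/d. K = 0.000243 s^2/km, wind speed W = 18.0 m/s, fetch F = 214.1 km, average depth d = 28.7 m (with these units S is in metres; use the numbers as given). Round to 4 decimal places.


S = K * W^2 * F / d
W^2 = 18.0^2 = 324.00
S = 0.000243 * 324.00 * 214.1 / 28.7
Numerator = 0.000243 * 324.00 * 214.1 = 16.856521
S = 16.856521 / 28.7 = 0.5873 m

0.5873


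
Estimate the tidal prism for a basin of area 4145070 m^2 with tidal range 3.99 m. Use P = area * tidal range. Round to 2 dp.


Tidal prism = Area * Tidal range
P = 4145070 * 3.99
P = 16538829.30 m^3

16538829.30


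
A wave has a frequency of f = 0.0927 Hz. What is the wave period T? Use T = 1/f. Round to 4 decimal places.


T = 1 / f
T = 1 / 0.0927
T = 10.7875 s

10.7875


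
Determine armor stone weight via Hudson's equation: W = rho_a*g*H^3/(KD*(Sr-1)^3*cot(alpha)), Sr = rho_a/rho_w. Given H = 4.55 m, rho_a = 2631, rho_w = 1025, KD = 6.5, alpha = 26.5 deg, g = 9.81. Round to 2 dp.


Sr = rho_a / rho_w = 2631 / 1025 = 2.566829
(Sr - 1) = 1.566829
(Sr - 1)^3 = 3.846494
cot(26.5) = 1 / tan(26.5) = 1 / 0.498582 = 2.005690
Numerator = 2631 * 9.81 * 4.55^3 = 2431218.8004
Denominator = 6.5 * 3.846494 * 2.005690 = 50.146674
W = 2431218.8004 / 50.146674
W = 48482.16 N

48482.16


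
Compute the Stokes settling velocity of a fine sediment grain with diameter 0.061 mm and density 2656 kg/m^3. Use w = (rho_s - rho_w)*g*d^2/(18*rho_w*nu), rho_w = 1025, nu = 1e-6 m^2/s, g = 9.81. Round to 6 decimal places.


w = (rho_s - rho_w) * g * d^2 / (18 * rho_w * nu)
d = 0.061 mm = 0.000061 m
rho_s - rho_w = 2656 - 1025 = 1631
Numerator = 1631 * 9.81 * (0.000061)^2 = 0.000059536409
Denominator = 18 * 1025 * 1e-6 = 0.018450
w = 0.003227 m/s

0.003227


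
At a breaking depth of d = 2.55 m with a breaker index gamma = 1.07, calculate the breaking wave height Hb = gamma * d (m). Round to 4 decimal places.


Hb = gamma * d
Hb = 1.07 * 2.55
Hb = 2.7285 m

2.7285


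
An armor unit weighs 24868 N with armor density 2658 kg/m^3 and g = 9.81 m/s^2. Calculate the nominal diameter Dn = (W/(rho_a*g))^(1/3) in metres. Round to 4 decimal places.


V = W / (rho_a * g)
V = 24868 / (2658 * 9.81)
V = 24868 / 26074.98
V = 0.953711 m^3
Dn = V^(1/3) = 0.953711^(1/3)
Dn = 0.9843 m

0.9843


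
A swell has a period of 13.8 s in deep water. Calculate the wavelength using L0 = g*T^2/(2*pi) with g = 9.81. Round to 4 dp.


L0 = g * T^2 / (2 * pi)
L0 = 9.81 * 13.8^2 / (2 * pi)
L0 = 9.81 * 190.4400 / 6.28319
L0 = 1868.2164 / 6.28319
L0 = 297.3359 m

297.3359


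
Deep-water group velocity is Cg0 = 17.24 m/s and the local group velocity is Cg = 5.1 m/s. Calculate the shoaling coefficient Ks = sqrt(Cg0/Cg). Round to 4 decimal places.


Ks = sqrt(Cg0 / Cg)
Ks = sqrt(17.24 / 5.1)
Ks = sqrt(3.3804)
Ks = 1.8386

1.8386


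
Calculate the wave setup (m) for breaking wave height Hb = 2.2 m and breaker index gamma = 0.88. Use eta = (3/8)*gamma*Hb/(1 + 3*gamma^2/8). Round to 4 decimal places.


eta = (3/8) * gamma * Hb / (1 + 3*gamma^2/8)
Numerator = (3/8) * 0.88 * 2.2 = 0.726000
Denominator = 1 + 3*0.88^2/8 = 1 + 0.290400 = 1.290400
eta = 0.726000 / 1.290400
eta = 0.5626 m

0.5626


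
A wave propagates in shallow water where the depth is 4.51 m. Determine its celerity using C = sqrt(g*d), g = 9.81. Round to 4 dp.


Using the shallow-water approximation:
C = sqrt(g * d) = sqrt(9.81 * 4.51)
C = sqrt(44.2431)
C = 6.6515 m/s

6.6515


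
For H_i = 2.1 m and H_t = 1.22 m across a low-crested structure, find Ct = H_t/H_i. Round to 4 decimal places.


Ct = H_t / H_i
Ct = 1.22 / 2.1
Ct = 0.5810

0.5810


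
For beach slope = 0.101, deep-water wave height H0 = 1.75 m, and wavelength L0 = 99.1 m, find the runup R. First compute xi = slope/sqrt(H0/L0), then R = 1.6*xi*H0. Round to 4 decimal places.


xi = slope / sqrt(H0/L0)
H0/L0 = 1.75/99.1 = 0.017659
sqrt(0.017659) = 0.132887
xi = 0.101 / 0.132887 = 0.760045
R = 1.6 * xi * H0 = 1.6 * 0.760045 * 1.75
R = 2.1281 m

2.1281


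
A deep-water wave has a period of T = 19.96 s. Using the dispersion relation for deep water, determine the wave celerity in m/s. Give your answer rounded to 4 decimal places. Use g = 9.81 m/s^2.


We use the deep-water celerity formula:
C = g * T / (2 * pi)
C = 9.81 * 19.96 / (2 * 3.14159...)
C = 195.807600 / 6.283185
C = 31.1637 m/s

31.1637


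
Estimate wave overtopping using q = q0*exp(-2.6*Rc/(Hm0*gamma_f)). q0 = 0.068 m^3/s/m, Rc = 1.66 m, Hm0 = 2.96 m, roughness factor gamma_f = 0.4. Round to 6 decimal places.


q = q0 * exp(-2.6 * Rc / (Hm0 * gamma_f))
Exponent = -2.6 * 1.66 / (2.96 * 0.4)
= -2.6 * 1.66 / 1.1840
= -3.645270
exp(-3.645270) = 0.026114
q = 0.068 * 0.026114
q = 0.001776 m^3/s/m

0.001776


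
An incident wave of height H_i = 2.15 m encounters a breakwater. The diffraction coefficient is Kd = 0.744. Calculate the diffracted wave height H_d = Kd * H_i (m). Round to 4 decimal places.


H_d = Kd * H_i
H_d = 0.744 * 2.15
H_d = 1.5996 m

1.5996


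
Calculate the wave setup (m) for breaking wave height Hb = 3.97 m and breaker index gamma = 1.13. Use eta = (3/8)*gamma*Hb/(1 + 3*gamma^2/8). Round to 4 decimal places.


eta = (3/8) * gamma * Hb / (1 + 3*gamma^2/8)
Numerator = (3/8) * 1.13 * 3.97 = 1.682287
Denominator = 1 + 3*1.13^2/8 = 1 + 0.478838 = 1.478838
eta = 1.682287 / 1.478838
eta = 1.1376 m

1.1376


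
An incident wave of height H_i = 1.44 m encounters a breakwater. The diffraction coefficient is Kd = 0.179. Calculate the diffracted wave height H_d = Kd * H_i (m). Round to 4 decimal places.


H_d = Kd * H_i
H_d = 0.179 * 1.44
H_d = 0.2578 m

0.2578


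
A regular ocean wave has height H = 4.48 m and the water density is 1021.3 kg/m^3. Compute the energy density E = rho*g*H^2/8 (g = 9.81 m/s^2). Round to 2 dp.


E = (1/8) * rho * g * H^2
E = (1/8) * 1021.3 * 9.81 * 4.48^2
E = 0.125 * 1021.3 * 9.81 * 20.0704
E = 25135.55 J/m^2

25135.55


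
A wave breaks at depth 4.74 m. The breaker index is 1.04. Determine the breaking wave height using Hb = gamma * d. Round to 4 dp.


Hb = gamma * d
Hb = 1.04 * 4.74
Hb = 4.9296 m

4.9296


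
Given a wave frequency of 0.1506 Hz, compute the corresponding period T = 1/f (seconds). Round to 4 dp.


T = 1 / f
T = 1 / 0.1506
T = 6.6401 s

6.6401


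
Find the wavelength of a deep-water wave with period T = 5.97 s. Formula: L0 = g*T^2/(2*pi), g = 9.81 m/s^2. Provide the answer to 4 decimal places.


L0 = g * T^2 / (2 * pi)
L0 = 9.81 * 5.97^2 / (2 * pi)
L0 = 9.81 * 35.6409 / 6.28319
L0 = 349.6372 / 6.28319
L0 = 55.6465 m

55.6465


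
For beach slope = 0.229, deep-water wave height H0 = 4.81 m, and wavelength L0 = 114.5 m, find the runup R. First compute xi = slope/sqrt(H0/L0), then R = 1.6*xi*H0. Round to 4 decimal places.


xi = slope / sqrt(H0/L0)
H0/L0 = 4.81/114.5 = 0.042009
sqrt(0.042009) = 0.204960
xi = 0.229 / 0.204960 = 1.117289
R = 1.6 * xi * H0 = 1.6 * 1.117289 * 4.81
R = 8.5987 m

8.5987


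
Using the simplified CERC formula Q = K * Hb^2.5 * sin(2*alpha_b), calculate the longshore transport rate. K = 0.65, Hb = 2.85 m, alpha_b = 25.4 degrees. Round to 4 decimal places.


Q = K * Hb^2.5 * sin(2 * alpha_b)
Hb^2.5 = 2.85^2.5 = 13.712358
sin(2 * 25.4) = sin(50.8) = 0.774944
Q = 0.65 * 13.712358 * 0.774944
Q = 6.9071 m^3/s

6.9071


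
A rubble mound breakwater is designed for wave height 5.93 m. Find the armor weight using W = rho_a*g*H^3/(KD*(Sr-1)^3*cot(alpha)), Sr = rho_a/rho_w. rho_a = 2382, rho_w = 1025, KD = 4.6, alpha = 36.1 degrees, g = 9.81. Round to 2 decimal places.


Sr = rho_a / rho_w = 2382 / 1025 = 2.323902
(Sr - 1) = 1.323902
(Sr - 1)^3 = 2.320427
cot(36.1) = 1 / tan(36.1) = 1 / 0.729213 = 1.371342
Numerator = 2382 * 9.81 * 5.93^3 = 4872758.0162
Denominator = 4.6 * 2.320427 * 1.371342 = 14.637660
W = 4872758.0162 / 14.637660
W = 332891.88 N

332891.88


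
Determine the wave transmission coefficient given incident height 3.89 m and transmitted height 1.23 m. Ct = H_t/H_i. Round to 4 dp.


Ct = H_t / H_i
Ct = 1.23 / 3.89
Ct = 0.3162

0.3162


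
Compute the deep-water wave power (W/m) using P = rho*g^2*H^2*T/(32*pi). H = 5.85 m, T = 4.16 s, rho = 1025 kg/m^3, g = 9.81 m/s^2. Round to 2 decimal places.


P = rho * g^2 * H^2 * T / (32 * pi)
P = 1025 * 9.81^2 * 5.85^2 * 4.16 / (32 * pi)
P = 1025 * 96.2361 * 34.2225 * 4.16 / 100.53096
P = 139690.57 W/m

139690.57


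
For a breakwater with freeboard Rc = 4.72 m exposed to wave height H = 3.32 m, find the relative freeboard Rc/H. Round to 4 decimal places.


Relative freeboard = Rc / H
= 4.72 / 3.32
= 1.4217

1.4217


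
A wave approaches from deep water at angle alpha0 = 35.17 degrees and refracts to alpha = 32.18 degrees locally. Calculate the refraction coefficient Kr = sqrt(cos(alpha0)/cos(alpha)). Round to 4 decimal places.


Kr = sqrt(cos(alpha0) / cos(alpha))
cos(35.17) = 0.817447
cos(32.18) = 0.846379
Kr = sqrt(0.817447 / 0.846379)
Kr = sqrt(0.965816)
Kr = 0.9828

0.9828


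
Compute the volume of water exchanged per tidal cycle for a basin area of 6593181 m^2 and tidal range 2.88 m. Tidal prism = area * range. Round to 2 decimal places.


Tidal prism = Area * Tidal range
P = 6593181 * 2.88
P = 18988361.28 m^3

18988361.28


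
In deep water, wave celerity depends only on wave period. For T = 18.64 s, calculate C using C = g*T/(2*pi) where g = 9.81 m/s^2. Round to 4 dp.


We use the deep-water celerity formula:
C = g * T / (2 * pi)
C = 9.81 * 18.64 / (2 * 3.14159...)
C = 182.858400 / 6.283185
C = 29.1028 m/s

29.1028


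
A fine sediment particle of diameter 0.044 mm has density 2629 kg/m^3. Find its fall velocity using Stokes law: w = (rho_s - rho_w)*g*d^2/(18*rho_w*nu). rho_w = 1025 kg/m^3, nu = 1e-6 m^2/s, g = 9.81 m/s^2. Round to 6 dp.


w = (rho_s - rho_w) * g * d^2 / (18 * rho_w * nu)
d = 0.044 mm = 0.000044 m
rho_s - rho_w = 2629 - 1025 = 1604
Numerator = 1604 * 9.81 * (0.000044)^2 = 0.000030463425
Denominator = 18 * 1025 * 1e-6 = 0.018450
w = 0.001651 m/s

0.001651


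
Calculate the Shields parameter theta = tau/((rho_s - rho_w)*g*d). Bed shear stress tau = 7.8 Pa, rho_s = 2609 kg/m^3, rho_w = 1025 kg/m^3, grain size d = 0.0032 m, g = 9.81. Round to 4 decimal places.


theta = tau / ((rho_s - rho_w) * g * d)
rho_s - rho_w = 2609 - 1025 = 1584
Denominator = 1584 * 9.81 * 0.0032 = 49.724928
theta = 7.8 / 49.724928
theta = 0.1569

0.1569


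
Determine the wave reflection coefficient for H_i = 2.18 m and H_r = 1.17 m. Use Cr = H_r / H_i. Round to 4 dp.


Cr = H_r / H_i
Cr = 1.17 / 2.18
Cr = 0.5367

0.5367


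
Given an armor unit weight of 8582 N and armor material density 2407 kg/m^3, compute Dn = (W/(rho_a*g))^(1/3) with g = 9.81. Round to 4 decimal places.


V = W / (rho_a * g)
V = 8582 / (2407 * 9.81)
V = 8582 / 23612.67
V = 0.363449 m^3
Dn = V^(1/3) = 0.363449^(1/3)
Dn = 0.7136 m

0.7136


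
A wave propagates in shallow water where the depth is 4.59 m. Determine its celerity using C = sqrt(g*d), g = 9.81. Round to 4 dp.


Using the shallow-water approximation:
C = sqrt(g * d) = sqrt(9.81 * 4.59)
C = sqrt(45.0279)
C = 6.7103 m/s

6.7103


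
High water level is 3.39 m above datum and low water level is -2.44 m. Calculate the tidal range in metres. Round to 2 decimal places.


Tidal range = High water - Low water
Tidal range = 3.39 - (-2.44)
Tidal range = 5.83 m

5.83


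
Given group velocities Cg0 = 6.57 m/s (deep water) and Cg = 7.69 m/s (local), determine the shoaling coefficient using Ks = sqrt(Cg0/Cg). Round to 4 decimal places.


Ks = sqrt(Cg0 / Cg)
Ks = sqrt(6.57 / 7.69)
Ks = sqrt(0.8544)
Ks = 0.9243

0.9243


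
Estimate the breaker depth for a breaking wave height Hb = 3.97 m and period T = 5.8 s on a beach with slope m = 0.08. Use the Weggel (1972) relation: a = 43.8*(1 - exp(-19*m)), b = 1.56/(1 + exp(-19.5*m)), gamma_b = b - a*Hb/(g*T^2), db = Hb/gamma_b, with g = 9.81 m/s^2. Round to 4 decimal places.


a = 43.8 * (1 - exp(-19 * m))
exp(-19 * 0.08) = exp(-1.5200) = 0.218712
a = 43.8 * (1 - 0.218712) = 34.220419
b = 1.56 / (1 + exp(-19.5 * m))
exp(-19.5 * 0.08) = exp(-1.5600) = 0.210136
b = 1.56 / (1 + 0.210136) = 1.289111
Hb / (g * T^2) = 3.97 / (9.81 * 5.8^2) = 3.97 / 330.0084 = 0.01203000
gamma_b = b - a * Hb/(g*T^2) = 1.289111 - 34.220419 * 0.01203000 = 0.877440
db = Hb / gamma_b = 3.97 / 0.877440
db = 4.5245 m

4.5245


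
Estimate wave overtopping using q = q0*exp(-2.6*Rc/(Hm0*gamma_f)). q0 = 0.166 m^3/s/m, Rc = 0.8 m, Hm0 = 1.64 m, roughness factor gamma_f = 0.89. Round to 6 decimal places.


q = q0 * exp(-2.6 * Rc / (Hm0 * gamma_f))
Exponent = -2.6 * 0.8 / (1.64 * 0.89)
= -2.6 * 0.8 / 1.4596
= -1.425048
exp(-1.425048) = 0.240497
q = 0.166 * 0.240497
q = 0.039922 m^3/s/m

0.039922


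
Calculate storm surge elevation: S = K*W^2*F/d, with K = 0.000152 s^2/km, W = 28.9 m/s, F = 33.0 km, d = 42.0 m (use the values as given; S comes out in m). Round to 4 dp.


S = K * W^2 * F / d
W^2 = 28.9^2 = 835.21
S = 0.000152 * 835.21 * 33.0 / 42.0
Numerator = 0.000152 * 835.21 * 33.0 = 4.189413
S = 4.189413 / 42.0 = 0.0997 m

0.0997


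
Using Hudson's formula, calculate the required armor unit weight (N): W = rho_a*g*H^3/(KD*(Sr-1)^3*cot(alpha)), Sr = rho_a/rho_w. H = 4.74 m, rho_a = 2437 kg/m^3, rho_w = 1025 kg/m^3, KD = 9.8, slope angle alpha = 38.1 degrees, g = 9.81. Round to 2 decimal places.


Sr = rho_a / rho_w = 2437 / 1025 = 2.377561
(Sr - 1) = 1.377561
(Sr - 1)^3 = 2.614162
cot(38.1) = 1 / tan(38.1) = 1 / 0.784100 = 1.275347
Numerator = 2437 * 9.81 * 4.74^3 = 2546006.8137
Denominator = 9.8 * 2.614162 * 1.275347 = 32.672851
W = 2546006.8137 / 32.672851
W = 77924.23 N

77924.23


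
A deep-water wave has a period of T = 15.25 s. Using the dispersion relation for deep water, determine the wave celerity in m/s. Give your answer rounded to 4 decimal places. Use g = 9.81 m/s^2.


We use the deep-water celerity formula:
C = g * T / (2 * pi)
C = 9.81 * 15.25 / (2 * 3.14159...)
C = 149.602500 / 6.283185
C = 23.8100 m/s

23.8100


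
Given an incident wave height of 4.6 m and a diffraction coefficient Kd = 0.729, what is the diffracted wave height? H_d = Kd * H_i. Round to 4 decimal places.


H_d = Kd * H_i
H_d = 0.729 * 4.6
H_d = 3.3534 m

3.3534


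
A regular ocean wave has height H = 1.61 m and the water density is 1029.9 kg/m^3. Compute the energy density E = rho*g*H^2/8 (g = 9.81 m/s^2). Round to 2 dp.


E = (1/8) * rho * g * H^2
E = (1/8) * 1029.9 * 9.81 * 1.61^2
E = 0.125 * 1029.9 * 9.81 * 2.5921
E = 3273.60 J/m^2

3273.60


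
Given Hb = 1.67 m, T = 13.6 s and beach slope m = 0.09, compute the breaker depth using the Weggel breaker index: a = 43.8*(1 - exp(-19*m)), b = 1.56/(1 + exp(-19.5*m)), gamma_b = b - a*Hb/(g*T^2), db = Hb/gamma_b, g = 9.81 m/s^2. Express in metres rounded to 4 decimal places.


a = 43.8 * (1 - exp(-19 * m))
exp(-19 * 0.09) = exp(-1.7100) = 0.180866
a = 43.8 * (1 - 0.180866) = 35.878078
b = 1.56 / (1 + exp(-19.5 * m))
exp(-19.5 * 0.09) = exp(-1.7550) = 0.172907
b = 1.56 / (1 + 0.172907) = 1.330028
Hb / (g * T^2) = 1.67 / (9.81 * 13.6^2) = 1.67 / 1814.4576 = 0.00092039
gamma_b = b - a * Hb/(g*T^2) = 1.330028 - 35.878078 * 0.00092039 = 1.297007
db = Hb / gamma_b = 1.67 / 1.297007
db = 1.2876 m

1.2876


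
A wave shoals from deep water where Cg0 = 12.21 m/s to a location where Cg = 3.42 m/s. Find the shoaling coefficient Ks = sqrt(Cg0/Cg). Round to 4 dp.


Ks = sqrt(Cg0 / Cg)
Ks = sqrt(12.21 / 3.42)
Ks = sqrt(3.5702)
Ks = 1.8895

1.8895


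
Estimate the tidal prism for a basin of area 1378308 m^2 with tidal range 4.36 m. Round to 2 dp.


Tidal prism = Area * Tidal range
P = 1378308 * 4.36
P = 6009422.88 m^3

6009422.88


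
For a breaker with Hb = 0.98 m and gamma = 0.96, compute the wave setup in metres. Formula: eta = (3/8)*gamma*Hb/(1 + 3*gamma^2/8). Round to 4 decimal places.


eta = (3/8) * gamma * Hb / (1 + 3*gamma^2/8)
Numerator = (3/8) * 0.96 * 0.98 = 0.352800
Denominator = 1 + 3*0.96^2/8 = 1 + 0.345600 = 1.345600
eta = 0.352800 / 1.345600
eta = 0.2622 m

0.2622


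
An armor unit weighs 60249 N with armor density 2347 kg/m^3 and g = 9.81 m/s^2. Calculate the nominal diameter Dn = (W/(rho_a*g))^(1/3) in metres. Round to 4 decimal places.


V = W / (rho_a * g)
V = 60249 / (2347 * 9.81)
V = 60249 / 23024.07
V = 2.616783 m^3
Dn = V^(1/3) = 2.616783^(1/3)
Dn = 1.3780 m

1.3780


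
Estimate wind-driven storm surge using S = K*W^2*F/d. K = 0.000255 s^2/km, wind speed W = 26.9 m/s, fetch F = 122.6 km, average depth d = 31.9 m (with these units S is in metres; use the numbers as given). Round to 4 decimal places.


S = K * W^2 * F / d
W^2 = 26.9^2 = 723.61
S = 0.000255 * 723.61 * 122.6 / 31.9
Numerator = 0.000255 * 723.61 * 122.6 = 22.622219
S = 22.622219 / 31.9 = 0.7092 m

0.7092


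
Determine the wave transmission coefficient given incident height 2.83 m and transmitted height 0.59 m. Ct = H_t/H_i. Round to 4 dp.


Ct = H_t / H_i
Ct = 0.59 / 2.83
Ct = 0.2085

0.2085


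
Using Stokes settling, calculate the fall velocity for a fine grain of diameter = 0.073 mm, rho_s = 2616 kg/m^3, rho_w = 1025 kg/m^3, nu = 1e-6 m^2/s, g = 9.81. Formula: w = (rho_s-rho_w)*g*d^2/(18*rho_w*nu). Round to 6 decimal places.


w = (rho_s - rho_w) * g * d^2 / (18 * rho_w * nu)
d = 0.073 mm = 0.000073 m
rho_s - rho_w = 2616 - 1025 = 1591
Numerator = 1591 * 9.81 * (0.000073)^2 = 0.000083173487
Denominator = 18 * 1025 * 1e-6 = 0.018450
w = 0.004508 m/s

0.004508


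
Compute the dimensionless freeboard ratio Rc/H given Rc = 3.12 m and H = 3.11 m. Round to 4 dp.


Relative freeboard = Rc / H
= 3.12 / 3.11
= 1.0032

1.0032


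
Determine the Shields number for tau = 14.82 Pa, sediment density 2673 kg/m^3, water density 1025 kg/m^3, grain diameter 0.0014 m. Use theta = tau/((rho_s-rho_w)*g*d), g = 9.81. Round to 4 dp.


theta = tau / ((rho_s - rho_w) * g * d)
rho_s - rho_w = 2673 - 1025 = 1648
Denominator = 1648 * 9.81 * 0.0014 = 22.633632
theta = 14.82 / 22.633632
theta = 0.6548

0.6548


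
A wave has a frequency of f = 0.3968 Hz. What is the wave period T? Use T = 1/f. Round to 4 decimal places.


T = 1 / f
T = 1 / 0.3968
T = 2.5202 s

2.5202


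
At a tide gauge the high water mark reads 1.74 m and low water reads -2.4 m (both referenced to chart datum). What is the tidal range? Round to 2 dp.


Tidal range = High water - Low water
Tidal range = 1.74 - (-2.4)
Tidal range = 4.14 m

4.14


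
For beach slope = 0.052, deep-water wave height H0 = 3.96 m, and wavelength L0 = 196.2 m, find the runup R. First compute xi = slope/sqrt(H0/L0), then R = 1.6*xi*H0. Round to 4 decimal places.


xi = slope / sqrt(H0/L0)
H0/L0 = 3.96/196.2 = 0.020183
sqrt(0.020183) = 0.142069
xi = 0.052 / 0.142069 = 0.366020
R = 1.6 * xi * H0 = 1.6 * 0.366020 * 3.96
R = 2.3191 m

2.3191


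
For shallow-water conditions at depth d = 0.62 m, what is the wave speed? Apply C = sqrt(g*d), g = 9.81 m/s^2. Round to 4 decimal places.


Using the shallow-water approximation:
C = sqrt(g * d) = sqrt(9.81 * 0.62)
C = sqrt(6.0822)
C = 2.4662 m/s

2.4662


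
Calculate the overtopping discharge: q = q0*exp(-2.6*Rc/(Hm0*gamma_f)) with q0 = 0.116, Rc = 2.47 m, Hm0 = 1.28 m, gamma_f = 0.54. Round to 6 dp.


q = q0 * exp(-2.6 * Rc / (Hm0 * gamma_f))
Exponent = -2.6 * 2.47 / (1.28 * 0.54)
= -2.6 * 2.47 / 0.6912
= -9.291088
exp(-9.291088) = 0.000092
q = 0.116 * 0.000092
q = 0.000011 m^3/s/m

0.000011


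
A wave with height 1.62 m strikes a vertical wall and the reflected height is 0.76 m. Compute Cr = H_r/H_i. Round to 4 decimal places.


Cr = H_r / H_i
Cr = 0.76 / 1.62
Cr = 0.4691

0.4691


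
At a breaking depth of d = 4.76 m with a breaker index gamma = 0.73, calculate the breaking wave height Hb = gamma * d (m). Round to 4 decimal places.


Hb = gamma * d
Hb = 0.73 * 4.76
Hb = 3.4748 m

3.4748


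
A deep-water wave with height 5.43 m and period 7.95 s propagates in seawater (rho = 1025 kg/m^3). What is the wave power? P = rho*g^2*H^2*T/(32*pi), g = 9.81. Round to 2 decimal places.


P = rho * g^2 * H^2 * T / (32 * pi)
P = 1025 * 9.81^2 * 5.43^2 * 7.95 / (32 * pi)
P = 1025 * 96.2361 * 29.4849 * 7.95 / 100.53096
P = 230000.52 W/m

230000.52


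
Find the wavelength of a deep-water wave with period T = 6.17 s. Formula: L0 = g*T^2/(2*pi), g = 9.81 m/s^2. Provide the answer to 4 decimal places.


L0 = g * T^2 / (2 * pi)
L0 = 9.81 * 6.17^2 / (2 * pi)
L0 = 9.81 * 38.0689 / 6.28319
L0 = 373.4559 / 6.28319
L0 = 59.4374 m

59.4374


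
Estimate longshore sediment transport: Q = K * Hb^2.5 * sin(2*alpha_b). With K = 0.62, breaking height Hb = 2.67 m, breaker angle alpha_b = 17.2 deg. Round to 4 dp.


Q = K * Hb^2.5 * sin(2 * alpha_b)
Hb^2.5 = 2.67^2.5 = 11.648719
sin(2 * 17.2) = sin(34.4) = 0.564967
Q = 0.62 * 11.648719 * 0.564967
Q = 4.0803 m^3/s

4.0803
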